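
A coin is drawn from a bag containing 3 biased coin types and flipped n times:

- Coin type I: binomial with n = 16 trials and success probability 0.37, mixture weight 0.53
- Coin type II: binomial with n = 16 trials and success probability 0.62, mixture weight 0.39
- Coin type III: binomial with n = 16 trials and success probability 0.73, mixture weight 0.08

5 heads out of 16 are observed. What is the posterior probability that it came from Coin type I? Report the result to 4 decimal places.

0.9636

By Bayes' theorem, P(k | x) = π_k f_k(x) / Σ_j π_j f_j(x).
Binomial probabilities:
  f_I = 0.187948
  f_II = 0.00954686
  f_III = 0.000503383
Unnormalised posteriors:
  π_I·f_I = 0.53 × 0.187948 = 0.0996123
  π_II·f_II = 0.39 × 0.00954686 = 0.00372328
  π_III·f_III = 0.08 × 0.000503383 = 4.02706e-05
Marginal: 0.0996123 + 0.00372328 + 4.02706e-05 = 0.103376
So the posterior for Coin type I is 0.0996123 / 0.103376 ≈ 0.9636.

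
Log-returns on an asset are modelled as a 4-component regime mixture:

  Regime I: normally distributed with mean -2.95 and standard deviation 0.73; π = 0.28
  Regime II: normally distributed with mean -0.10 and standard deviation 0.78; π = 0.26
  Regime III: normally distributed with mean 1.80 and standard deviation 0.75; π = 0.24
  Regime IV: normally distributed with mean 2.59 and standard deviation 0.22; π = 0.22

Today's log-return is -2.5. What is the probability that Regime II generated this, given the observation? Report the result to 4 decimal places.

0.0092

By Bayes' theorem, P(k | x) = π_k f_k(x) / Σ_j π_j f_j(x).
Evaluate each component's likelihood at the observed value:
  p_I = (1/(0.73·√(2π)))·exp(−(-2.5−-2.95)²/(2·0.73²)) = 0.546496·exp(-0.19000) = 0.451931
  p_II = (1/(0.78·√(2π)))·exp(−(-2.5−-0.10)²/(2·0.78²)) = 0.511464·exp(-4.73373) = 0.00449763
  p_III = (1/(0.75·√(2π)))·exp(−(-2.5−1.80)²/(2·0.75²)) = 0.531923·exp(-16.43556) = 3.87238e-08
  p_IV = (1/(0.22·√(2π)))·exp(−(-2.5−2.59)²/(2·0.22²)) = 1.813374·exp(-267.64566) = 1.05064e-116
Multiply by the mixture weights:
  π_I·p_I = 0.28 × 0.451931 = 0.126541
  π_II·p_II = 0.26 × 0.00449763 = 0.00116938
  π_III·p_III = 0.24 × 3.87238e-08 = 9.29371e-09
  π_IV·p_IV = 0.22 × 1.05064e-116 = 2.31141e-117
Marginal: 0.126541 + 0.00116938 + 9.29371e-09 + 2.31141e-117 = 0.12771
P(Regime II | -2.5) ≈ 0.0092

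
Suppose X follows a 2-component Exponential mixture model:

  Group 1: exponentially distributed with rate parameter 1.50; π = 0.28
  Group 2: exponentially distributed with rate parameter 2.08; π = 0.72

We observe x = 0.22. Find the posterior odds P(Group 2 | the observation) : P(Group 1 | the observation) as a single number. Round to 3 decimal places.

3.139

Since P(k|x) ∝ π_k f_k(x), the posterior odds are π_i f_i(x) / (π_j f_j(x)).
Component likelihoods at x = 0.22:
  p_1 = 1.07839
  p_2 = 1.31623
Posterior odds = (π_2·p_2) / (π_1·p_1) = (0.72·1.31623) / (0.28·1.07839) = 0.947682 / 0.301948 ≈ 3.139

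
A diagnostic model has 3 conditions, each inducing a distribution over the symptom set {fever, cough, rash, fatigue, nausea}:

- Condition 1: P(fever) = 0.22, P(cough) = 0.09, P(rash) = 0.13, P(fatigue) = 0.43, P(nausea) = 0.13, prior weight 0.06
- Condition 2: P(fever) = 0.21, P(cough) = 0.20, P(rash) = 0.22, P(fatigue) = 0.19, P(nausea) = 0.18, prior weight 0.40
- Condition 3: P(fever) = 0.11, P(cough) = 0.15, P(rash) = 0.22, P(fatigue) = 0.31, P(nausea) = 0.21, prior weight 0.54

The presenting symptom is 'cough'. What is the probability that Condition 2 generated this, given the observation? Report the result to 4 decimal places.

0.4808

The responsibility of component k is π_k f_k(x) divided by Σ_j π_j f_j(x).
Component likelihoods at x = 'cough':
  f_1 = P(cough | comp) = 0.09
  f_2 = P(cough | comp) = 0.20
  f_3 = P(cough | comp) = 0.15
Multiply by the mixture weights:
  π_1·f_1 = 0.06 × 0.09 = 0.0054
  π_2·f_2 = 0.40 × 0.2 = 0.08
  π_3·f_3 = 0.54 × 0.15 = 0.081
Denominator: 0.0054 + 0.08 + 0.081 = 0.1664
So the posterior for Condition 2 is 0.08 / 0.1664 ≈ 0.4808.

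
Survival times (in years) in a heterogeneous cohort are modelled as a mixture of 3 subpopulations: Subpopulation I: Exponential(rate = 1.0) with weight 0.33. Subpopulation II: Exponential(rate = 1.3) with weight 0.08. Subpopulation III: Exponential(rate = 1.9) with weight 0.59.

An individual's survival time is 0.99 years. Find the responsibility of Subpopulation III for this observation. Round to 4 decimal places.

The responsibility of component k is w_k f_k(x) divided by Σ_j w_j f_j(x).
Exponential densities:
  f_I = 1.0·e^(−1.0·0.99) = 1.0·e^(−0.9900) = 0.371577
  f_II = 1.3·e^(−1.3·0.99) = 1.3·e^(−1.2870) = 0.358927
  f_III = 1.9·e^(−1.9·0.99) = 1.9·e^(−1.8810) = 0.289631
Multiply by the mixture weights:
  w_I·f_I = 0.33 × 0.371577 = 0.12262
  w_II·f_II = 0.08 × 0.358927 = 0.0287142
  w_III·f_III = 0.59 × 0.289631 = 0.170883
Denominator: 0.12262 + 0.0287142 + 0.170883 = 0.322217
P(Subpopulation III | x) ≈ 0.5303

0.5303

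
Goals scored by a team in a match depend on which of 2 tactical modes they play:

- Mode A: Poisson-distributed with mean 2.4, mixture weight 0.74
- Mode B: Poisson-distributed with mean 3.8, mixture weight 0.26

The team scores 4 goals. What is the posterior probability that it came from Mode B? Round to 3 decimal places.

0.353

Apply Bayes' rule: the posterior for each component is proportional to its prior times its likelihood at x.
Poisson probabilities:
  p_A = 0.125408
  p_B = 0.194359
Multiply by the mixture weights:
  π_A·p_A = 0.74 × 0.125408 = 0.0928023
  π_B·p_B = 0.26 × 0.194359 = 0.0505333
Denominator: 0.0928023 + 0.0505333 = 0.143336
So the posterior for Mode B is 0.0505333 / 0.143336 ≈ 0.353.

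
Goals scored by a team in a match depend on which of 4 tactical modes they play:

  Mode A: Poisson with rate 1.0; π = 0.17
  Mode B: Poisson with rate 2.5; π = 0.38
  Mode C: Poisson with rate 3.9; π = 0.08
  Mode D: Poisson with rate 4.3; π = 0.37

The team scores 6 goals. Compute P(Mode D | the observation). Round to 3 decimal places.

The responsibility of component k is P(Z=k) f_k(x) divided by Σ_j P(Z=j) f_j(x).
Component likelihoods at x = 6 goals:
  f_A = e^(−1.0)·1.0^6/6! = 0.000510944
  f_B = e^(−2.5)·2.5^6/6! = 0.0278337
  f_C = e^(−3.9)·3.9^6/6! = 0.0989251
  f_D = e^(−4.3)·4.3^6/6! = 0.119127
Multiply by the mixture weights:
  P(Z=A)·f_A = 0.17 × 0.000510944 = 8.68604e-05
  P(Z=B)·f_B = 0.38 × 0.0278337 = 0.0105768
  P(Z=C)·f_C = 0.08 × 0.0989251 = 0.00791401
  P(Z=D)·f_D = 0.37 × 0.119127 = 0.0440772
Marginal: 8.68604e-05 + 0.0105768 + 0.00791401 + 0.0440772 = 0.0626549
P(Mode D | 6 goals) ≈ 0.703

0.703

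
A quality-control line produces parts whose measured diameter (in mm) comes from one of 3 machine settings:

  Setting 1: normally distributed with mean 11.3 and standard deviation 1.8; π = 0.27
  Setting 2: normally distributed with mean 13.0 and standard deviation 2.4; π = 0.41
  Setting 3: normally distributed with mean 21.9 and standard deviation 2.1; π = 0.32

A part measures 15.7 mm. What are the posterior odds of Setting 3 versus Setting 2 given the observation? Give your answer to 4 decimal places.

0.0215

Posterior odds = (π_i f_i(x)) / (π_j f_j(x)); the normalising sum cancels.
Normal densities:
  f_1 = 0.0111716
  f_2 = 0.0882819
  f_3 = 0.00243173
Odds = (0.32/0.41) × (0.00243173/0.0882819) = 0.780488 × 0.027545 ≈ 0.0215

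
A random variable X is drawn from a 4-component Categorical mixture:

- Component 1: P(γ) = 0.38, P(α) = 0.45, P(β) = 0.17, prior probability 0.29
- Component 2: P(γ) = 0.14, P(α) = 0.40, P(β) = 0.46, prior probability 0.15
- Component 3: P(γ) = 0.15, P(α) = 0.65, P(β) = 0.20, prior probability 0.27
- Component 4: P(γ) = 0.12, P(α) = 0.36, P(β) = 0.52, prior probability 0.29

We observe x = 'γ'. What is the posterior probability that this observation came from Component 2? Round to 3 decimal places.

Apply Bayes' rule: the posterior for each component is proportional to its prior times its likelihood at x.
Categorical probabilities:
  f_1 = P(γ | comp) = 0.38
  f_2 = P(γ | comp) = 0.14
  f_3 = P(γ | comp) = 0.15
  f_4 = P(γ | comp) = 0.12
Multiply by the mixture weights:
  π_1·f_1 = 0.29 × 0.38 = 0.1102
  π_2·f_2 = 0.15 × 0.14 = 0.021
  π_3·f_3 = 0.27 × 0.15 = 0.0405
  π_4·f_4 = 0.29 × 0.12 = 0.0348
Normaliser: 0.1102 + 0.021 + 0.0405 + 0.0348 = 0.2065
P(Component 2 | data) ≈ 0.102

0.102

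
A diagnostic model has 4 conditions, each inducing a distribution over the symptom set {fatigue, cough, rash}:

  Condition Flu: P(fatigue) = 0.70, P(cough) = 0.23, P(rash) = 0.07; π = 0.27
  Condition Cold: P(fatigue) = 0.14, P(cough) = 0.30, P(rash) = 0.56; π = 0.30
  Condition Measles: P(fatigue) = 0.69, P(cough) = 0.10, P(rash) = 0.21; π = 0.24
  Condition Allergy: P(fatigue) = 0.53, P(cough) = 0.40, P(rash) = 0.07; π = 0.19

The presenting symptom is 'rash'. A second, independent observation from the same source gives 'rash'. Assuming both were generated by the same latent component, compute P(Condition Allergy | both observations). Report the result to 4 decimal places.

P(component k | x) = π_k·f_k(x) / marginal(x), where marginal(x) = Σ_j π_j·f_j(x).
Since both observations come from the same component, the likelihood for component k is f_k(x₁)·f_k(x₂).
  L_Flu = [P(rash | comp) = 0.07] × [0.07] = 0.0049
  L_Cold = [P(rash | comp) = 0.56] × [0.56] = 0.3136
  L_Measles = [P(rash | comp) = 0.21] × [0.21] = 0.0441
  L_Allergy = [P(rash | comp) = 0.07] × [0.07] = 0.0049
Unnormalised posteriors:
  π_Flu·L_Flu = 0.27 × 0.0049 = 0.001323
  π_Cold·L_Cold = 0.30 × 0.3136 = 0.09408
  π_Measles·L_Measles = 0.24 × 0.0441 = 0.010584
  π_Allergy·L_Allergy = 0.19 × 0.0049 = 0.000931
Sum: 0.001323 + 0.09408 + 0.010584 + 0.000931 = 0.106918
P(Condition Allergy | x) ≈ 0.0087

0.0087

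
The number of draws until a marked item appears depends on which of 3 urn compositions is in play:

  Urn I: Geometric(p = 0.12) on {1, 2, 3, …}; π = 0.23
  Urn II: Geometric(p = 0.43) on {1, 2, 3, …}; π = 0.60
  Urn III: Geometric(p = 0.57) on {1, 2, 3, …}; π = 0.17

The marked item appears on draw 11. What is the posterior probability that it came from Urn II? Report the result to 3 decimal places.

0.108

Apply Bayes' rule: the posterior for each component is proportional to its prior times its likelihood at x.
Evaluate each component's likelihood at the observed value:
  p_I = 0.12·(1−0.12)^10 = 0.12·0.278501 = 0.0334201
  p_II = 0.43·(1−0.43)^10 = 0.43·0.00362033 = 0.00155674
  p_III = 0.57·(1−0.57)^10 = 0.57·0.000216115 = 0.000123185
Prior × likelihood for each component:
  π_I·p_I = 0.23 × 0.0334201 = 0.00768663
  π_II·p_II = 0.60 × 0.00155674 = 0.000934046
  π_III·p_III = 0.17 × 0.000123185 = 2.09415e-05
Marginal: 0.00768663 + 0.000934046 + 2.09415e-05 = 0.00864161
Responsibility of Urn II: 0.000934046 / 0.00864161 ≈ 0.108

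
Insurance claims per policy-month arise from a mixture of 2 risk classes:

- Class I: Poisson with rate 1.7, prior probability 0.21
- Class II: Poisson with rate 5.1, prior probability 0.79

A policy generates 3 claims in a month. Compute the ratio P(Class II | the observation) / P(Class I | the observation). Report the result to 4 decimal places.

Since P(k|x) ∝ π_k f_k(x), the posterior odds are π_i f_i(x) / (π_j f_j(x)).
Component likelihoods at x = 3 claims:
  f_I = e^(−1.7)·1.7^3/3! = 0.149587
  f_II = e^(−5.1)·5.1^3/3! = 0.13479
Posterior odds = (π_II·f_II) / (π_I·f_I) = (0.79·0.13479) / (0.21·0.149587) = 0.106484 / 0.0314133 ≈ 3.3898

3.3898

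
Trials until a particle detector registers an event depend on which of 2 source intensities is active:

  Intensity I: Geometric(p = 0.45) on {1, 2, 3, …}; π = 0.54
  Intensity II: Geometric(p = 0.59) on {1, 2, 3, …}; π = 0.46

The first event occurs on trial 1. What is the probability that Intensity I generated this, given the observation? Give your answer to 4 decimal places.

Posterior ∝ prior × likelihood, so P(k | x) ∝ π_k f_k(x); normalise over all components.
Component likelihoods at x = 1:
  p_I = 0.45
  p_II = 0.59
Prior × likelihood for each component:
  π_I·p_I = 0.54 × 0.45 = 0.243
  π_II·p_II = 0.46 × 0.59 = 0.2714
Denominator: 0.243 + 0.2714 = 0.5144
P(Intensity I | x) = 0.243 / 0.5144 ≈ 0.4724

0.4724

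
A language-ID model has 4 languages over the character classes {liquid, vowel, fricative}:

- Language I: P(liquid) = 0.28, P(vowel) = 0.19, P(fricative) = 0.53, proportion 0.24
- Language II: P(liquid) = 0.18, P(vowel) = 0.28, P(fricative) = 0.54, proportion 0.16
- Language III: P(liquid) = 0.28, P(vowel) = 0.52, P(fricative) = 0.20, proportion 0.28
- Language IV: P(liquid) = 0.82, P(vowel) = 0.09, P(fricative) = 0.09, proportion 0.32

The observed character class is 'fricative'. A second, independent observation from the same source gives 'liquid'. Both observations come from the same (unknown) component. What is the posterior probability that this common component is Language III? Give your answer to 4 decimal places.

The responsibility of component k is P(Z=k) f_k(x) divided by Σ_j P(Z=j) f_j(x).
Since both observations come from the same component, the likelihood for component k is f_k(x₁)·f_k(x₂).
  L_I = [0.53] × [0.28] = 0.1484
  L_II = [0.54] × [0.18] = 0.0972
  L_III = [0.2] × [0.28] = 0.056
  L_IV = [0.09] × [0.82] = 0.0738
Unnormalised posteriors:
  P(Z=I)·L_I = 0.24 × 0.1484 = 0.035616
  P(Z=II)·L_II = 0.16 × 0.0972 = 0.015552
  P(Z=III)·L_III = 0.28 × 0.056 = 0.01568
  P(Z=IV)·L_IV = 0.32 × 0.0738 = 0.023616
Normaliser: 0.035616 + 0.015552 + 0.01568 + 0.023616 = 0.090464
P(Language III | x₁, x₂) ≈ 0.1733

0.1733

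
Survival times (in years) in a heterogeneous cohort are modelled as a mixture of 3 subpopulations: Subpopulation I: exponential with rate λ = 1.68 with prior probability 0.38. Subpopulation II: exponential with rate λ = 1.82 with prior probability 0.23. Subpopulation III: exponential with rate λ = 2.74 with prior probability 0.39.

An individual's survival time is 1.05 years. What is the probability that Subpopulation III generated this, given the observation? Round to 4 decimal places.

0.2599

P(component k | x) = w_k·f_k(x) / marginal(x), where marginal(x) = Σ_j w_j·f_j(x).
Component likelihoods at x = 1.05 years:
  L_I = 0.287882
  L_II = 0.269237
  L_III = 0.154271
Unnormalised posteriors:
  w_I·L_I = 0.38 × 0.287882 = 0.109395
  w_II·L_II = 0.23 × 0.269237 = 0.0619245
  w_III·L_III = 0.39 × 0.154271 = 0.0601658
Sum: 0.109395 + 0.0619245 + 0.0601658 = 0.231485
P(Subpopulation III | the observation) ≈ 0.2599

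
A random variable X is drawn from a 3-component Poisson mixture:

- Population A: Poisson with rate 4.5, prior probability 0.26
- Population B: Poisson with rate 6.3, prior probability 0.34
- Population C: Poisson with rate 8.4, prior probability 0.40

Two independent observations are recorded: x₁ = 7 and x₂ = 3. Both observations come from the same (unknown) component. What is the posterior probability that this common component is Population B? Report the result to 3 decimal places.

By Bayes' theorem, P(k | x) = π_k f_k(x) / Σ_j π_j f_j(x).
Since both observations come from the same component, the likelihood for component k is f_k(x₁)·f_k(x₂).
  f_A = [0.0823629] × [0.168718] = 0.0138961
  f_B = [0.143515] × [0.0765271] = 0.0109828
  f_C = [0.131659] × [0.0222133] = 0.00292458
Weight by the priors:
  π_A·f_A = 0.26 × 0.0138961 = 0.00361299
  π_B·f_B = 0.34 × 0.0109828 = 0.00373415
  π_C·f_C = 0.40 × 0.00292458 = 0.00116983
Marginal: 0.00361299 + 0.00373415 + 0.00116983 = 0.00851697
P(Population B | x) ≈ 0.438

0.438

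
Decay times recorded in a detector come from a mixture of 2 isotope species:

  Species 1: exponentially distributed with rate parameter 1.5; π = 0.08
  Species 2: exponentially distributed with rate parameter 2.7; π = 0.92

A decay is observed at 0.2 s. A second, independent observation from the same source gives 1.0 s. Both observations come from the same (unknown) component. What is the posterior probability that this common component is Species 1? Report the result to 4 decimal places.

0.1018

The responsibility of component k is π_k f_k(x) divided by Σ_j π_j f_j(x).
Since both observations come from the same component, the likelihood for component k is f_k(x₁)·f_k(x₂).
  f_1 = [1.5·e^(−1.5·0.2) = 1.5·e^(−0.3000) = 1.11123] × [0.334695] = 0.371922
  f_2 = [2.7·e^(−2.7·0.2) = 2.7·e^(−0.5400) = 1.57342] × [0.181455] = 0.285505
Prior × likelihood for each component:
  π_1·f_1 = 0.08 × 0.371922 = 0.0297538
  π_2·f_2 = 0.92 × 0.285505 = 0.262664
Sum: 0.0297538 + 0.262664 = 0.292418
P(Species 1 | data) ≈ 0.1018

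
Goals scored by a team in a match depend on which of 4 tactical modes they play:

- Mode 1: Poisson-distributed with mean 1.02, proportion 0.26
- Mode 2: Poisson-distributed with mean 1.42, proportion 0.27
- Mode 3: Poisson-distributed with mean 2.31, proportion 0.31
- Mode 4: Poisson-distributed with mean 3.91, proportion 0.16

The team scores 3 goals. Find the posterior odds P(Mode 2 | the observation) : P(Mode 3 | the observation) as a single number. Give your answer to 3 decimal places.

0.493

The posterior odds equal the prior odds times the likelihood ratio: (w_i/w_j)·(f_i(x)/f_j(x)).
Evaluate each component's likelihood at the observed value:
  L_1 = 0.0637777
  L_2 = 0.115349
  L_3 = 0.203922
  L_4 = 0.199658
Posterior odds = (w_2·L_2) / (w_3·L_3) = (0.27·0.115349) / (0.31·0.203922) = 0.0311444 / 0.0632159 ≈ 0.493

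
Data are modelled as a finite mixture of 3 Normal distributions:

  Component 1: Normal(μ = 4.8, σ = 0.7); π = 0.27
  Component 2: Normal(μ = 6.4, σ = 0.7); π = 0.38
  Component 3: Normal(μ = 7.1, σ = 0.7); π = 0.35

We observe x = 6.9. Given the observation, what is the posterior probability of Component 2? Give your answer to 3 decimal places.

By Bayes' theorem, P(k | x) = w_k f_k(x) / Σ_j w_j f_j(x).
Component likelihoods at x = 6.9:
  f_1 = 0.00633121
  f_2 = 0.441593
  f_3 = 0.547124
Prior × likelihood for each component:
  w_1·f_1 = 0.27 × 0.00633121 = 0.00170943
  w_2·f_2 = 0.38 × 0.441593 = 0.167806
  w_3·f_3 = 0.35 × 0.547124 = 0.191493
Marginal: 0.00170943 + 0.167806 + 0.191493 = 0.361008
P(Component 2 | data) = 0.167806 / 0.361008 ≈ 0.465

0.465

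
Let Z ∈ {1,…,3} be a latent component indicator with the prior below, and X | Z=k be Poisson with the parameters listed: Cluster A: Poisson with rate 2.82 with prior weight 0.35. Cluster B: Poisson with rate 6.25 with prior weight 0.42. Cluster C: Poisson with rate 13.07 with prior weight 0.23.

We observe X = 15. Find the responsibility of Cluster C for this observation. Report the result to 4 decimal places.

0.9745

P(component k | x) = π_k·f_k(x) / marginal(x), where marginal(x) = Σ_j π_j·f_j(x).
Component likelihoods at x = 15:
  L_A = 2.58539e-07
  L_B = 0.00128044
  L_C = 0.089414
Prior × likelihood for each component:
  π_A·L_A = 0.35 × 2.58539e-07 = 9.04888e-08
  π_B·L_B = 0.42 × 0.00128044 = 0.000537786
  π_C·L_C = 0.23 × 0.089414 = 0.0205652
Normaliser: 9.04888e-08 + 0.000537786 + 0.0205652 = 0.0211031
Responsibility of Cluster C: 0.0205652 / 0.0211031 ≈ 0.9745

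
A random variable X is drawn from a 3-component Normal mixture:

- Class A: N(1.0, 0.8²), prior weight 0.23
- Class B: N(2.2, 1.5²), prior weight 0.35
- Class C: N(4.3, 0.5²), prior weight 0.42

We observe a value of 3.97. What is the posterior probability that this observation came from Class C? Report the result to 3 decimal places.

Posterior ∝ prior × likelihood, so P(k | x) ∝ π_k f_k(x); normalise over all components.
Normal densities:
  p_A = 0.000506937
  p_B = 0.132575
  p_C = 0.641728
Prior × likelihood for each component:
  π_A·p_A = 0.23 × 0.000506937 = 0.000116596
  π_B·p_B = 0.35 × 0.132575 = 0.0464014
  π_C·p_C = 0.42 × 0.641728 = 0.269526
Marginal: 0.000116596 + 0.0464014 + 0.269526 = 0.316044
P(Class C | x) = 0.269526 / 0.316044 ≈ 0.853

0.853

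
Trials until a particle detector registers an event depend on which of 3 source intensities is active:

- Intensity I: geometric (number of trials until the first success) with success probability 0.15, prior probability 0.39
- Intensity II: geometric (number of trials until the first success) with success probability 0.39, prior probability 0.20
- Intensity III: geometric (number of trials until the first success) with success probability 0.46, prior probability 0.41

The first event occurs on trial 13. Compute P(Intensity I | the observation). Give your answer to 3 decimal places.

0.963

P(component k | x) = P(Z=k)·f_k(x) / marginal(x), where marginal(x) = Σ_j P(Z=j)·f_j(x).
Evaluate each component's likelihood at the observed value:
  p_I = 0.0213363
  p_II = 0.0010352
  p_III = 0.000282802
Unnormalised posteriors:
  P(Z=I)·p_I = 0.39 × 0.0213363 = 0.00832114
  P(Z=II)·p_II = 0.20 × 0.0010352 = 0.000207039
  P(Z=III)·p_III = 0.41 × 0.000282802 = 0.000115949
Evidence: 0.00832114 + 0.000207039 + 0.000115949 = 0.00864413
P(Intensity I | x) = 0.00832114 / 0.00864413 ≈ 0.963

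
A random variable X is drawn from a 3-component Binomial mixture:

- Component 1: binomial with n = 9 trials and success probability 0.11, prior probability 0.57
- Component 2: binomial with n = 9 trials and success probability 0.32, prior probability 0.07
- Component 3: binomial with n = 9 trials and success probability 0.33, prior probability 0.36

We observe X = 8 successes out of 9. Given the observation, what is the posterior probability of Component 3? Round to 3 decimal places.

0.866

The responsibility of component k is P(Z=k) f_k(x) divided by Σ_j P(Z=j) f_j(x).
Component likelihoods at x = 8 successes out of 9:
  p_1 = 1.71701e-07
  p_2 = 0.000672901
  p_3 = 0.000848064
Unnormalised posteriors:
  P(Z=1)·p_1 = 0.57 × 1.71701e-07 = 9.78698e-08
  P(Z=2)·p_2 = 0.07 × 0.000672901 = 4.71031e-05
  P(Z=3)·p_3 = 0.36 × 0.000848064 = 0.000305303
Marginal: 9.78698e-08 + 4.71031e-05 + 0.000305303 = 0.000352504
P(Component 3 | x) ≈ 0.866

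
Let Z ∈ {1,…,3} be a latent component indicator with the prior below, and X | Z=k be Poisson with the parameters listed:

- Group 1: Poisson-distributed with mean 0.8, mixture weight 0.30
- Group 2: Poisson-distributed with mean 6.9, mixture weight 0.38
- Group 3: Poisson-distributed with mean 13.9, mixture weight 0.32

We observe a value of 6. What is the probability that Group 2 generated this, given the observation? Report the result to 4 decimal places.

By Bayes' theorem, P(k | x) = w_k f_k(x) / Σ_j w_j f_j(x).
Poisson probabilities:
  p_1 = 0.000163596
  p_2 = 0.151053
  p_3 = 0.00920583
Weight by the priors:
  w_1·p_1 = 0.30 × 0.000163596 = 4.90787e-05
  w_2·p_2 = 0.38 × 0.151053 = 0.0574002
  w_3·p_3 = 0.32 × 0.00920583 = 0.00294587
Marginal: 4.90787e-05 + 0.0574002 + 0.00294587 = 0.0603952
P(Group 2 | data) ≈ 0.9504

0.9504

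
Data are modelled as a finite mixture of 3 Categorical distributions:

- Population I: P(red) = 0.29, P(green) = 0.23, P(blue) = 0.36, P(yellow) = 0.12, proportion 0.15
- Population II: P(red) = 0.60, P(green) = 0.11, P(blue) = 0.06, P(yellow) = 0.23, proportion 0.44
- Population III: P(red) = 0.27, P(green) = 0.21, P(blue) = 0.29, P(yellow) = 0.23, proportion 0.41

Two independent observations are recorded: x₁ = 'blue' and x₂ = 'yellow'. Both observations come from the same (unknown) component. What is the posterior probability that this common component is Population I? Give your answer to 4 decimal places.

0.1624

Apply Bayes' rule: the posterior for each component is proportional to its prior times its likelihood at x.
Since both observations come from the same component, the likelihood for component k is f_k(x₁)·f_k(x₂).
  p_I = [P(blue | comp) = 0.36] × [0.12] = 0.0432
  p_II = [P(blue | comp) = 0.06] × [0.23] = 0.0138
  p_III = [P(blue | comp) = 0.29] × [0.23] = 0.0667
Multiply by the mixture weights:
  π_I·p_I = 0.15 × 0.0432 = 0.00648
  π_II·p_II = 0.44 × 0.0138 = 0.006072
  π_III·p_III = 0.41 × 0.0667 = 0.027347
Normaliser: 0.00648 + 0.006072 + 0.027347 = 0.039899
So the posterior for Population I is 0.00648 / 0.039899 ≈ 0.1624.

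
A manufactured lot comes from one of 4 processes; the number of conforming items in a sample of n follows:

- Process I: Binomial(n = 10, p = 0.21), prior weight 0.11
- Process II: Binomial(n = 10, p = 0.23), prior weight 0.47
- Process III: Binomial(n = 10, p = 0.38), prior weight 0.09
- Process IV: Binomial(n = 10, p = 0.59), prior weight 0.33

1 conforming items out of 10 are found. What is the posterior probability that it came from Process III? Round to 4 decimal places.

0.0341

Apply Bayes' rule: the posterior for each component is proportional to its prior times its likelihood at x.
Binomial probabilities:
  L_I = 0.251688
  L_II = 0.218849
  L_III = 0.0514409
  L_IV = 0.00193155
Prior × likelihood for each component:
  π_I·L_I = 0.11 × 0.251688 = 0.0276857
  π_II·L_II = 0.47 × 0.218849 = 0.102859
  π_III·L_III = 0.09 × 0.0514409 = 0.00462968
  π_IV·L_IV = 0.33 × 0.00193155 = 0.000637413
Evidence: 0.0276857 + 0.102859 + 0.00462968 + 0.000637413 = 0.135812
Responsibility of Process III: 0.00462968 / 0.135812 ≈ 0.0341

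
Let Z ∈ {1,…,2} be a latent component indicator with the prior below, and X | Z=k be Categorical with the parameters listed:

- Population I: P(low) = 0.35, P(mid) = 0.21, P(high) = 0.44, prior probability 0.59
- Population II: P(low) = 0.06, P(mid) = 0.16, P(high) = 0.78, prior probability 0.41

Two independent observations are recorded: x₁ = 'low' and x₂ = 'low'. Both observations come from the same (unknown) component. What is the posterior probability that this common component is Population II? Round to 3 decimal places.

P(component k | x) = P(Z=k)·f_k(x) / marginal(x), where marginal(x) = Σ_j P(Z=j)·f_j(x).
Since both observations come from the same component, the likelihood for component k is f_k(x₁)·f_k(x₂).
  p_I = [0.35] × [0.35] = 0.1225
  p_II = [0.06] × [0.06] = 0.0036
Unnormalised posteriors:
  P(Z=I)·p_I = 0.59 × 0.1225 = 0.072275
  P(Z=II)·p_II = 0.41 × 0.0036 = 0.001476
Normaliser: 0.072275 + 0.001476 = 0.073751
So the posterior for Population II is 0.001476 / 0.073751 ≈ 0.020.

0.020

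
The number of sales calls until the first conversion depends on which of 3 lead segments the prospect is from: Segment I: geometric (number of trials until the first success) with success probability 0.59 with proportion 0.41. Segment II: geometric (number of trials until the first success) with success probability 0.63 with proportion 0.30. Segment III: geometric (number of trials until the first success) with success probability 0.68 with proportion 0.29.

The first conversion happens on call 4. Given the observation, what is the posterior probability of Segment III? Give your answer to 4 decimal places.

Apply Bayes' rule: the posterior for each component is proportional to its prior times its likelihood at x.
Evaluate each component's likelihood at the observed value:
  p_I = 0.59·(1−0.59)^3 = 0.59·0.068921 = 0.0406634
  p_II = 0.63·(1−0.63)^3 = 0.63·0.050653 = 0.0319114
  p_III = 0.68·(1−0.68)^3 = 0.68·0.032768 = 0.0222822
Prior × likelihood for each component:
  w_I·p_I = 0.41 × 0.0406634 = 0.016672
  w_II·p_II = 0.30 × 0.0319114 = 0.00957342
  w_III·p_III = 0.29 × 0.0222822 = 0.00646185
Denominator: 0.016672 + 0.00957342 + 0.00646185 = 0.0327073
P(Segment III | x) = 0.00646185 / 0.0327073 ≈ 0.1976

0.1976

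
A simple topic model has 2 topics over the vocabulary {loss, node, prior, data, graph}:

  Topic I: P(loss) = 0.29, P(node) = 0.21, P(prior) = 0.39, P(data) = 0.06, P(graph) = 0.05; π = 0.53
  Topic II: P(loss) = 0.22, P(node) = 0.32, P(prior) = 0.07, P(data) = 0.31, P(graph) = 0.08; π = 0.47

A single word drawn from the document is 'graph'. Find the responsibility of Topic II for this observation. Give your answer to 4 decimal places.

0.5866

By Bayes' theorem, P(k | x) = π_k f_k(x) / Σ_j π_j f_j(x).
Evaluate each component's likelihood at the observed value:
  L_I = P(graph | comp) = 0.05
  L_II = P(graph | comp) = 0.08
Unnormalised posteriors:
  π_I·L_I = 0.53 × 0.05 = 0.0265
  π_II·L_II = 0.47 × 0.08 = 0.0376
Evidence: 0.0265 + 0.0376 = 0.0641
P(Topic II | the observation) ≈ 0.5866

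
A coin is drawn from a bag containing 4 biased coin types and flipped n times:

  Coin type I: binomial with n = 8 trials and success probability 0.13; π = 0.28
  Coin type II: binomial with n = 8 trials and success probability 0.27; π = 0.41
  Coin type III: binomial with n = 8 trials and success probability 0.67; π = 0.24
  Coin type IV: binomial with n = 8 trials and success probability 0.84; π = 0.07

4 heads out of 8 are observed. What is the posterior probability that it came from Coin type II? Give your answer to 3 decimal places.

0.491

The responsibility of component k is w_k f_k(x) divided by Σ_j w_j f_j(x).
Evaluate each component's likelihood at the observed value:
  p_I = 0.0114538
  p_II = 0.105644
  p_III = 0.167283
  p_IV = 0.0228399
Unnormalised posteriors:
  w_I·p_I = 0.28 × 0.0114538 = 0.00320706
  w_II·p_II = 0.41 × 0.105644 = 0.043314
  w_III·p_III = 0.24 × 0.167283 = 0.040148
  w_IV·p_IV = 0.07 × 0.0228399 = 0.0015988
Normaliser: 0.00320706 + 0.043314 + 0.040148 + 0.0015988 = 0.0882679
P(Coin type II | 4 heads out of 8) ≈ 0.491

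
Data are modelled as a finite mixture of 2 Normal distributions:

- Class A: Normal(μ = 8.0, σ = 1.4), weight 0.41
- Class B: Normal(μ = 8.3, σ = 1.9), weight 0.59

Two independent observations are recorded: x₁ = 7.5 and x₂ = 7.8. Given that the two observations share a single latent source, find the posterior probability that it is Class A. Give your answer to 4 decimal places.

0.5735

Posterior ∝ prior × likelihood, so P(k | x) ∝ w_k f_k(x); normalise over all components.
Since both observations come from the same component, the likelihood for component k is f_k(x₁)·f_k(x₂).
  f_A = [0.267353] × [0.282066] = 0.0754111
  f_B = [0.192158] × [0.202824] = 0.0389743
Weight by the priors:
  w_A·f_A = 0.41 × 0.0754111 = 0.0309185
  w_B·f_B = 0.59 × 0.0389743 = 0.0229948
Evidence: 0.0309185 + 0.0229948 = 0.0539134
So the posterior for Class A is 0.0309185 / 0.0539134 ≈ 0.5735.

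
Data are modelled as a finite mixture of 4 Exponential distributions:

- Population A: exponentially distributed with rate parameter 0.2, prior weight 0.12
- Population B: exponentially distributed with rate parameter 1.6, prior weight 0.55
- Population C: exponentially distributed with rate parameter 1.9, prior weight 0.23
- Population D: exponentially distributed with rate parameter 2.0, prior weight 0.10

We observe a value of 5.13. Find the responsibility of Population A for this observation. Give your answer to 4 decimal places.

0.9693

Posterior ∝ prior × likelihood, so P(k | x) ∝ P(Z=k) f_k(x); normalise over all components.
Evaluate each component's likelihood at the observed value:
  L_A = 0.0716876
  L_B = 0.000435944
  L_C = 0.000111093
  L_D = 7.00114e-05
Weight by the priors:
  P(Z=A)·L_A = 0.12 × 0.0716876 = 0.00860251
  P(Z=B)·L_B = 0.55 × 0.000435944 = 0.000239769
  P(Z=C)·L_C = 0.23 × 0.000111093 = 2.55513e-05
  P(Z=D)·L_D = 0.10 × 7.00114e-05 = 7.00114e-06
Denominator: 0.00860251 + 0.000239769 + 2.55513e-05 + 7.00114e-06 = 0.00887483
So the posterior for Population A is 0.00860251 / 0.00887483 ≈ 0.9693.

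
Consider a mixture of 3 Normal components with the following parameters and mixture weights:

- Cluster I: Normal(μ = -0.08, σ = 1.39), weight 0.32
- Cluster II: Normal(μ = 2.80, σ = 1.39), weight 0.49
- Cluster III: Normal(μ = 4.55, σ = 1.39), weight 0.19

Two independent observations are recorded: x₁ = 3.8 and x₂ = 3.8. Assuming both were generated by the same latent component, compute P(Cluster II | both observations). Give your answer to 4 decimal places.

0.6726

Apply Bayes' rule: the posterior for each component is proportional to its prior times its likelihood at x.
Since both observations come from the same component, the likelihood for component k is f_k(x₁)·f_k(x₂).
  p_I = [(1/(1.39·√(2π)))·exp(−(3.8−-0.08)²/(2·1.39²)) = 0.287009·exp(-3.89586) = 0.00583368] × [0.00583368] = 3.40318e-05
  p_II = [(1/(1.39·√(2π)))·exp(−(3.8−2.80)²/(2·1.39²)) = 0.287009·exp(-0.25879) = 0.221567] × [0.221567] = 0.0490922
  p_III = [(1/(1.39·√(2π)))·exp(−(3.8−4.55)²/(2·1.39²)) = 0.287009·exp(-0.14557) = 0.248128] × [0.248128] = 0.0615677
Unnormalised posteriors:
  π_I·p_I = 0.32 × 3.40318e-05 = 1.08902e-05
  π_II·p_II = 0.49 × 0.0490922 = 0.0240552
  π_III·p_III = 0.19 × 0.0615677 = 0.0116979
Normaliser: 1.08902e-05 + 0.0240552 + 0.0116979 = 0.0357639
So the posterior for Cluster II is 0.0240552 / 0.0357639 ≈ 0.6726.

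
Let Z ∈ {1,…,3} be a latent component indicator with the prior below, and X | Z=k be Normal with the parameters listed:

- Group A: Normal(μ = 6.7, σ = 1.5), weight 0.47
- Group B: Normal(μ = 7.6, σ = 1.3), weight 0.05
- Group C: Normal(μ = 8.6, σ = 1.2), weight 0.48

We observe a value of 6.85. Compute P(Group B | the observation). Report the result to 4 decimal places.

0.0675

The responsibility of component k is π_k f_k(x) divided by Σ_j π_j f_j(x).
Component likelihoods at x = 6.85:
  L_A = 0.264635
  L_B = 0.259831
  L_C = 0.114793
Unnormalised posteriors:
  π_A·L_A = 0.47 × 0.264635 = 0.124378
  π_B·L_B = 0.05 × 0.259831 = 0.0129916
  π_C·L_C = 0.48 × 0.114793 = 0.0551005
Sum: 0.124378 + 0.0129916 + 0.0551005 = 0.19247
P(Group B | data) ≈ 0.0675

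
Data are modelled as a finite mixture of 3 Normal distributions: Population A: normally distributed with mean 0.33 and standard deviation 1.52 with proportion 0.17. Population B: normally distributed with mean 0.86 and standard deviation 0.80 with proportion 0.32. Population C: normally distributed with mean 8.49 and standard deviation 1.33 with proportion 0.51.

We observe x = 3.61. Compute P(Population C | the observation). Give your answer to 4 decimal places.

By Bayes' theorem, P(k | x) = π_k f_k(x) / Σ_j π_j f_j(x).
Component likelihoods at x = 3.61:
  p_A = 0.025581
  p_B = 0.00135494
  p_C = 0.000357801
Prior × likelihood for each component:
  π_A·p_A = 0.17 × 0.025581 = 0.00434878
  π_B·p_B = 0.32 × 0.00135494 = 0.000433581
  π_C·p_C = 0.51 × 0.000357801 = 0.000182479
Normaliser: 0.00434878 + 0.000433581 + 0.000182479 = 0.00496484
Responsibility of Population C: 0.000182479 / 0.00496484 ≈ 0.0368

0.0368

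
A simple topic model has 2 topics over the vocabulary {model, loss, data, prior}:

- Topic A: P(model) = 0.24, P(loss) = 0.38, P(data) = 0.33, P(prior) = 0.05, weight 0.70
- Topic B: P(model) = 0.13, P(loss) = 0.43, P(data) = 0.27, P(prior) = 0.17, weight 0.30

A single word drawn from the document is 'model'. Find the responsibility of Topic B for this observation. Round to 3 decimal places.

0.188

By Bayes' theorem, P(k | x) = P(Z=k) f_k(x) / Σ_j P(Z=j) f_j(x).
Evaluate each component's likelihood at the observed value:
  f_A = 0.24
  f_B = 0.13
Prior × likelihood for each component:
  P(Z=A)·f_A = 0.70 × 0.24 = 0.168
  P(Z=B)·f_B = 0.30 × 0.13 = 0.039
Normaliser: 0.168 + 0.039 = 0.207
Responsibility of Topic B: 0.039 / 0.207 ≈ 0.188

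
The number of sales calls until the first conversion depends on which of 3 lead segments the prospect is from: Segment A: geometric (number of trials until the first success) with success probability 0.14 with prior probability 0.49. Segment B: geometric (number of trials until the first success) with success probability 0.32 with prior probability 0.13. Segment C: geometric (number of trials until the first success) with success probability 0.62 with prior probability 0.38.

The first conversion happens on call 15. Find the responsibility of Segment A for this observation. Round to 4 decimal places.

Posterior ∝ prior × likelihood, so P(k | x) ∝ π_k f_k(x); normalise over all components.
Evaluate each component's likelihood at the observed value:
  p_A = 0.14·(1−0.14)^14 = 0.14·0.121054 = 0.0169475
  p_B = 0.32·(1−0.32)^14 = 0.32·0.00451986 = 0.00144635
  p_C = 0.62·(1−0.62)^14 = 0.62·1.30909e-06 = 8.11637e-07
Weight by the priors:
  π_A·p_A = 0.49 × 0.0169475 = 0.00830429
  π_B·p_B = 0.13 × 0.00144635 = 0.000188026
  π_C·p_C = 0.38 × 8.11637e-07 = 3.08422e-07
Normaliser: 0.00830429 + 0.000188026 + 3.08422e-07 = 0.00849262
Responsibility of Segment A: 0.00830429 / 0.00849262 ≈ 0.9778

0.9778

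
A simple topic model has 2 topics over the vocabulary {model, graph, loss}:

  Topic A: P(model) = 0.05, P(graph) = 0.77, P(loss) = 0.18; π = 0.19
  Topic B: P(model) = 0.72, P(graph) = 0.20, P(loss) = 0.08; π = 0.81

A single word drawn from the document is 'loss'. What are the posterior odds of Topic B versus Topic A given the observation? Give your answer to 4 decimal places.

1.8947

Posterior odds = (π_i f_i(x)) / (π_j f_j(x)); the normalising sum cancels.
Component likelihoods at x = 'loss':
  p_A = P(loss | comp) = 0.18
  p_B = P(loss | comp) = 0.08
Posterior odds = (π_B·p_B) / (π_A·p_A) = (0.81·0.08) / (0.19·0.18) = 0.0648 / 0.0342 ≈ 1.8947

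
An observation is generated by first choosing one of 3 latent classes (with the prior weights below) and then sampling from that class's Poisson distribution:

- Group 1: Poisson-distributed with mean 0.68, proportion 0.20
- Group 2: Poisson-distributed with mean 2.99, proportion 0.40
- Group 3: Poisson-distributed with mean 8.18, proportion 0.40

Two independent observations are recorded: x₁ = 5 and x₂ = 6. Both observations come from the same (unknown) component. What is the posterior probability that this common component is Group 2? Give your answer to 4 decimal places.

0.3339

By Bayes' theorem, P(k | x) = w_k f_k(x) / Σ_j w_j f_j(x).
Since both observations come from the same component, the likelihood for component k is f_k(x₁)·f_k(x₂).
  f_1 = [0.000613823] × [6.95666e-05] = 4.27016e-08
  f_2 = [0.100146] × [0.0499062] = 0.00499791
  f_3 = [0.0855178] × [0.116589] = 0.00997045
Weight by the priors:
  w_1·f_1 = 0.20 × 4.27016e-08 = 8.54031e-09
  w_2·f_2 = 0.40 × 0.00499791 = 0.00199916
  w_3·f_3 = 0.40 × 0.00997045 = 0.00398818
Denominator: 8.54031e-09 + 0.00199916 + 0.00398818 = 0.00598735
P(Group 2 | data) = 0.00199916 / 0.00598735 ≈ 0.3339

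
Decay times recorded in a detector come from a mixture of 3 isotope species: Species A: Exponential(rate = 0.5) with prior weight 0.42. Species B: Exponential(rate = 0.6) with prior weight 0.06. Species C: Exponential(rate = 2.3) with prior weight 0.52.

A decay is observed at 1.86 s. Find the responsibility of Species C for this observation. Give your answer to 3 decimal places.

0.149

Apply Bayes' rule: the posterior for each component is proportional to its prior times its likelihood at x.
Exponential densities:
  f_A = 0.5·e^(−0.5·1.86) = 0.5·e^(−0.9300) = 0.197277
  f_B = 0.6·e^(−0.6·1.86) = 0.6·e^(−1.1160) = 0.196553
  f_C = 2.3·e^(−2.3·1.86) = 2.3·e^(−4.2780) = 0.0319019
Multiply by the mixture weights:
  π_A·f_A = 0.42 × 0.197277 = 0.0828563
  π_B·f_B = 0.06 × 0.196553 = 0.0117932
  π_C·f_C = 0.52 × 0.0319019 = 0.016589
Denominator: 0.0828563 + 0.0117932 + 0.016589 = 0.111238
P(Species C | 1.86 s) ≈ 0.149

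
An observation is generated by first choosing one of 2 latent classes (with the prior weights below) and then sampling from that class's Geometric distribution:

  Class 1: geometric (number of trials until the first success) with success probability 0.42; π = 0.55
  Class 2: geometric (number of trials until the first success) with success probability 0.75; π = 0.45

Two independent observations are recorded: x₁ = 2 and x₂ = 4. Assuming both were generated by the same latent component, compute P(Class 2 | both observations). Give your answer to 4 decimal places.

Posterior ∝ prior × likelihood, so P(k | x) ∝ π_k f_k(x); normalise over all components.
Since both observations come from the same component, the likelihood for component k is f_k(x₁)·f_k(x₂).
  L_1 = [0.42·(1−0.42)^1 = 0.42·0.58 = 0.2436] × [0.081947] = 0.0199623
  L_2 = [0.75·(1−0.75)^1 = 0.75·0.25 = 0.1875] × [0.0117188] = 0.00219727
Prior × likelihood for each component:
  π_1·L_1 = 0.55 × 0.0199623 = 0.0109793
  π_2·L_2 = 0.45 × 0.00219727 = 0.00098877
Evidence: 0.0109793 + 0.00098877 = 0.011968
P(Class 2 | x) ≈ 0.0826

0.0826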